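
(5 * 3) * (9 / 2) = 135 / 2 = 67.50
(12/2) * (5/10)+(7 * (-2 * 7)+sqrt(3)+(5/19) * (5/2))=-3585/38+sqrt(3)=-92.61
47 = 47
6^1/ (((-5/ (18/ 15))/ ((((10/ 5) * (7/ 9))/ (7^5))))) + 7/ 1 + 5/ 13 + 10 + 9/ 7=14568821/ 780325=18.67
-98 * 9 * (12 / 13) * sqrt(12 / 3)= -21168 / 13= -1628.31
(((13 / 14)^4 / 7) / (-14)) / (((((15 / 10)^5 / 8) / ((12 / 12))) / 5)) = -1142440 / 28588707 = -0.04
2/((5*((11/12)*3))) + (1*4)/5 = 52/55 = 0.95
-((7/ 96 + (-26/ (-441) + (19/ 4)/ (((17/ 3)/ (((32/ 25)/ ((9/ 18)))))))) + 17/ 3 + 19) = -161601869/ 5997600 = -26.94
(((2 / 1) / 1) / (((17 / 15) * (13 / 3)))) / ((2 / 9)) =405 / 221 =1.83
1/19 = 0.05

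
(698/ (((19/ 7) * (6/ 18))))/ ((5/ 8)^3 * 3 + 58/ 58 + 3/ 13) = 97563648/ 248273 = 392.97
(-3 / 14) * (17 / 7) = -51 / 98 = -0.52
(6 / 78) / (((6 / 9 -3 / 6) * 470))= 3 / 3055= 0.00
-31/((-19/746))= 23126/19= 1217.16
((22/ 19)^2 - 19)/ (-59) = 6375/ 21299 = 0.30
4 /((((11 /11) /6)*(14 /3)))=36 /7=5.14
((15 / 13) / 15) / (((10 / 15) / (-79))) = -237 / 26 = -9.12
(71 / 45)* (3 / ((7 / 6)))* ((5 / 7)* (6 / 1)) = 852 / 49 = 17.39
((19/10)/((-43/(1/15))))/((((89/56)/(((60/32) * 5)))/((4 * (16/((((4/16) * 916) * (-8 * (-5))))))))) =-532/4381915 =-0.00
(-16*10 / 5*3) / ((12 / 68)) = -544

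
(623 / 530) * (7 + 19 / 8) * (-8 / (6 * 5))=-623 / 212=-2.94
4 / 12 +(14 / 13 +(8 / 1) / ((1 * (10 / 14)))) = 2459 / 195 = 12.61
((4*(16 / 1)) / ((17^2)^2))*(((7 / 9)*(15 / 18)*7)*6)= 15680 / 751689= 0.02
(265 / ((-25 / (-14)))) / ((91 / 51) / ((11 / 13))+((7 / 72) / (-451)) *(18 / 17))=9752424 / 138565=70.38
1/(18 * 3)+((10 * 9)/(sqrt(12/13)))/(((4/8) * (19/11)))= 1/54+330 * sqrt(39)/19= 108.48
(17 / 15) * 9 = 51 / 5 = 10.20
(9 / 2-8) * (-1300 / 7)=650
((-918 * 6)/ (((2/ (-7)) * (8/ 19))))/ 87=61047/ 116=526.27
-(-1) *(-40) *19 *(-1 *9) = 6840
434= 434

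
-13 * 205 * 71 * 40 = -7568600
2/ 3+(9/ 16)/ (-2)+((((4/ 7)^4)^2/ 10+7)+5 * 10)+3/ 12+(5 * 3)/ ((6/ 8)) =77.64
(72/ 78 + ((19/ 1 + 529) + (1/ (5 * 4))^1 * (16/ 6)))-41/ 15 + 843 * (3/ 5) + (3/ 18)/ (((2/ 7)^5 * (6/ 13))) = 92984891/ 74880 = 1241.79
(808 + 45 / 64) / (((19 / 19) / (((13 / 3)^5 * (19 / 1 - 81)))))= -595727365831 / 7776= -76611029.56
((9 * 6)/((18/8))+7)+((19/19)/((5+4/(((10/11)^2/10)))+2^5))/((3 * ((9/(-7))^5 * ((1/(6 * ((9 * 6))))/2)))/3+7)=1778511573/57368243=31.00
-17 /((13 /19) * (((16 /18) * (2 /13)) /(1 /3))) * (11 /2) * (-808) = 1076559 /4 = 269139.75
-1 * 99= -99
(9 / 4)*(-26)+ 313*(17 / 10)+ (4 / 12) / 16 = 113669 / 240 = 473.62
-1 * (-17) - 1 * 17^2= -272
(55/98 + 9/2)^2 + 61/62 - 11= 2322227/148862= 15.60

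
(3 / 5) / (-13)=-0.05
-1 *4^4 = -256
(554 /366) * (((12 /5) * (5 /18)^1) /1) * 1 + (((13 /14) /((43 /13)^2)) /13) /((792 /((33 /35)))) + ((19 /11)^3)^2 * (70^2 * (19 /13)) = 17428857283864544225371 /91642047942004560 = 190184.07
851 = 851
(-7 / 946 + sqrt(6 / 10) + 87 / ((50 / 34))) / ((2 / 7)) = 7 * sqrt(15) / 10 + 9792713 / 47300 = 209.75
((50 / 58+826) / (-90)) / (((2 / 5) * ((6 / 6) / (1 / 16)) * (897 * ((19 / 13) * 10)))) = -7993 / 72996480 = -0.00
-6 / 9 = -2 / 3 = -0.67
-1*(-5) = 5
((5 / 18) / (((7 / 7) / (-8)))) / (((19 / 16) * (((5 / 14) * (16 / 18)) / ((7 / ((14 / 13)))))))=-728 / 19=-38.32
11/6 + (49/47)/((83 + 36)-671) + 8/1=255067/25944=9.83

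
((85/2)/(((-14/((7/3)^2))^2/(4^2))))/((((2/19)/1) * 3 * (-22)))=-79135/5346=-14.80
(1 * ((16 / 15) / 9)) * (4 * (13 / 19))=832 / 2565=0.32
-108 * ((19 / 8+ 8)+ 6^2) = -10017 / 2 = -5008.50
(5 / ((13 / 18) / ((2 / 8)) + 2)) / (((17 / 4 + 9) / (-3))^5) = -0.00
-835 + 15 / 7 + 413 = -2939 / 7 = -419.86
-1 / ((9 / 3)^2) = -0.11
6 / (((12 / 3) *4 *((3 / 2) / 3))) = 3 / 4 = 0.75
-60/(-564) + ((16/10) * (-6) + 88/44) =-1761/235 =-7.49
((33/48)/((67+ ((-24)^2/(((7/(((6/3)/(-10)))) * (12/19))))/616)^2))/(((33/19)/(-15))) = -689987375/521001014416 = -0.00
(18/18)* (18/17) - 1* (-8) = 154/17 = 9.06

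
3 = 3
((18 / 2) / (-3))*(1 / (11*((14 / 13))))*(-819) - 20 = 4123 / 22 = 187.41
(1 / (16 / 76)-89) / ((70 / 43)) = -14491 / 280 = -51.75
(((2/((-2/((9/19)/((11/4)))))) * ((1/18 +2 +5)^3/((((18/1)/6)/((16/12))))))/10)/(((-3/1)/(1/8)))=2048383/18283320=0.11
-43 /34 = -1.26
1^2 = 1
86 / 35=2.46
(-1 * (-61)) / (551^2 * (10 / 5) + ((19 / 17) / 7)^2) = 863821 / 8598587883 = 0.00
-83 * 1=-83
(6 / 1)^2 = 36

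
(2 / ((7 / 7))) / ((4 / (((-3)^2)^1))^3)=729 / 32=22.78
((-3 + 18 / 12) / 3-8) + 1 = -15 / 2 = -7.50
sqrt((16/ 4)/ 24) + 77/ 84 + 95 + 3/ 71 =sqrt(6)/ 6 + 81757/ 852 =96.37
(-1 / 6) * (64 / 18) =-0.59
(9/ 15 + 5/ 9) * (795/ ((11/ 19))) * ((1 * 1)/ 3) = 52364/ 99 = 528.93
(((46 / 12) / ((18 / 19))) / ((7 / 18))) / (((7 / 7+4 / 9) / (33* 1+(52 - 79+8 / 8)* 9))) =-263511 / 182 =-1447.86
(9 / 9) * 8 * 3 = 24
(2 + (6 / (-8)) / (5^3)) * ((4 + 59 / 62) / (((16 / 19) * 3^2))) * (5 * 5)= 5815501 / 178560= 32.57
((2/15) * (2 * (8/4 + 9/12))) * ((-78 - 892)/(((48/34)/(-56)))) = 253946/9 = 28216.22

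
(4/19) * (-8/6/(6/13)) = -104/171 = -0.61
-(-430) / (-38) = -215 / 19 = -11.32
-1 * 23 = -23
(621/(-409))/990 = -69/44990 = -0.00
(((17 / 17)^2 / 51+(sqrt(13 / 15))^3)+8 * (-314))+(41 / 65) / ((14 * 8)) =-932645989 / 371280+13 * sqrt(195) / 225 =-2511.17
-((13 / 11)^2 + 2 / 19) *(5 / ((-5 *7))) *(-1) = -3453 / 16093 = -0.21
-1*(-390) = 390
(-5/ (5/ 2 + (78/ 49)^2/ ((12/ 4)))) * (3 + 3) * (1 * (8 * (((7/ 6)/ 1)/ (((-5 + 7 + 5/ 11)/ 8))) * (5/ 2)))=-295803200/ 433647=-682.13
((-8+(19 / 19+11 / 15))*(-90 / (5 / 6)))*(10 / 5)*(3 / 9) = 451.20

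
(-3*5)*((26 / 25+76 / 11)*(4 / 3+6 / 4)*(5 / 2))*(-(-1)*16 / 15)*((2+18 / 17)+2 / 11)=-1766288 / 605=-2919.48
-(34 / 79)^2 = -1156 / 6241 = -0.19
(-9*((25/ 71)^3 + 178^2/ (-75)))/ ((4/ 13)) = 442216329711/ 35791100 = 12355.48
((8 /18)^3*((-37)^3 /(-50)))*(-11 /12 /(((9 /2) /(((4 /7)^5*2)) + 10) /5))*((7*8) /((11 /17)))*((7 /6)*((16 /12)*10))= -44243562266624 /3783525309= -11693.74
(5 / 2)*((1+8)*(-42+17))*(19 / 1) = -21375 / 2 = -10687.50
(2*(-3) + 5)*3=-3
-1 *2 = -2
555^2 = 308025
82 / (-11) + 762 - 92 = 7288 / 11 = 662.55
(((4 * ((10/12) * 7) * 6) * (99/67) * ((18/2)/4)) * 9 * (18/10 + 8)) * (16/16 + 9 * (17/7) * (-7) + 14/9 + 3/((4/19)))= -1498420539/268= -5591121.41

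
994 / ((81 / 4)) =3976 / 81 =49.09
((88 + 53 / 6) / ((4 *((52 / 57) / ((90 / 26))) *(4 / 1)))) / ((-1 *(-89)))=496755 / 1925248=0.26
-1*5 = -5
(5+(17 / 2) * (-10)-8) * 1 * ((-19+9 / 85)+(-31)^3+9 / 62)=6912284588 / 2635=2623257.91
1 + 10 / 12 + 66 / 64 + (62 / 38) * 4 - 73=-116023 / 1824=-63.61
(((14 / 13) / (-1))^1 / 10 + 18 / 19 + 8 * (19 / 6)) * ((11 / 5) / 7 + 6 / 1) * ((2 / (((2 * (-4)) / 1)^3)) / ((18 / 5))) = -235501 / 1313280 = -0.18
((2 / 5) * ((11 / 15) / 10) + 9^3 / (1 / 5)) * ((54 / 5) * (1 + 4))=196831.58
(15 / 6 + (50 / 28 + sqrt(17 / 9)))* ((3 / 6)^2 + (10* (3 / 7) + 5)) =89* sqrt(17) / 28 + 4005 / 98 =53.97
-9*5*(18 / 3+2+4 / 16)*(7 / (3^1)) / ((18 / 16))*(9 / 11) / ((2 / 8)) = -2520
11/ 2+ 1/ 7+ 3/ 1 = 121/ 14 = 8.64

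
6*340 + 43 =2083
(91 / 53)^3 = 753571 / 148877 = 5.06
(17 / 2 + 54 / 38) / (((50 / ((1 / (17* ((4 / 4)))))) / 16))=1508 / 8075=0.19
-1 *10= -10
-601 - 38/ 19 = -603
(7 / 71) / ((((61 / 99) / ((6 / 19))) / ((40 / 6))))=27720 / 82289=0.34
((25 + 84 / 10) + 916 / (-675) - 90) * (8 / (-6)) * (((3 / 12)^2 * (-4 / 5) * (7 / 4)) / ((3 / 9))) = -273847 / 13500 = -20.28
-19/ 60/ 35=-19/ 2100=-0.01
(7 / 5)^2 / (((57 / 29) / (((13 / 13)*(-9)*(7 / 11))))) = -29841 / 5225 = -5.71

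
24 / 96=1 / 4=0.25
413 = 413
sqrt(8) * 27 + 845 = 921.37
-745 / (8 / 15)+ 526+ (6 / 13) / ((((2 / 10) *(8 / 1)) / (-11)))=-90901 / 104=-874.05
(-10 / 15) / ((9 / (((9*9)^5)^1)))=-258280326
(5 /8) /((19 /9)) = 0.30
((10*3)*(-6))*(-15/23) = 2700/23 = 117.39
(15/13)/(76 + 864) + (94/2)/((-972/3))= -14237/98982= -0.14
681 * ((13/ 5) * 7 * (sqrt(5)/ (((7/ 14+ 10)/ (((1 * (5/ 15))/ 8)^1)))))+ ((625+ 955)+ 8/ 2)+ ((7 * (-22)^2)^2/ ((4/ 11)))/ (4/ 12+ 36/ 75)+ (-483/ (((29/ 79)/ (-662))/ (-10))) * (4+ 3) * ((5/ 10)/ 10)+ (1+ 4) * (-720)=2951 * sqrt(5)/ 60+ 63259479087/ 1769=35760132.07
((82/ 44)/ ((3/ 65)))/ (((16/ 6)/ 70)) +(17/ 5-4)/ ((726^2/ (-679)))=1862236733/ 1756920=1059.94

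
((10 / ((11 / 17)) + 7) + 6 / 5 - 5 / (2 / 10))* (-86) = 6364 / 55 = 115.71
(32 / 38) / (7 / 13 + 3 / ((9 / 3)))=0.55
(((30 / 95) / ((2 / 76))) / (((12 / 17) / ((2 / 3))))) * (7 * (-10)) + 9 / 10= -23773 / 30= -792.43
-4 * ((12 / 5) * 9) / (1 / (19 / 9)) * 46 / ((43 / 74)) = -3104448 / 215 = -14439.29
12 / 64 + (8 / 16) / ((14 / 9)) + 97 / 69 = 14797 / 7728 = 1.91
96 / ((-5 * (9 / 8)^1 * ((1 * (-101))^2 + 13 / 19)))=-608 / 363435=-0.00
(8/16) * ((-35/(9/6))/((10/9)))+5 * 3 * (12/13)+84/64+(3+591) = 124521/208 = 598.66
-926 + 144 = -782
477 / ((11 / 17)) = 8109 / 11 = 737.18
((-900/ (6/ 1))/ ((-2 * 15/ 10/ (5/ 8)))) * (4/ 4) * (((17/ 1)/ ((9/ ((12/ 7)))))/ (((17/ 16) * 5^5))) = 16/ 525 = 0.03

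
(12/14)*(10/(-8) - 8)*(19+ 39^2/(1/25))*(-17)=5127787.71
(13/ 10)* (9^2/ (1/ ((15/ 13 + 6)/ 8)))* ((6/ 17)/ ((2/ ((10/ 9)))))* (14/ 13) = 17577/ 884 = 19.88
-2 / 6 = -1 / 3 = -0.33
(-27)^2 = 729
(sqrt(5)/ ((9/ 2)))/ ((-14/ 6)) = -2 * sqrt(5)/ 21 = -0.21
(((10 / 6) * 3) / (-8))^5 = -3125 / 32768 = -0.10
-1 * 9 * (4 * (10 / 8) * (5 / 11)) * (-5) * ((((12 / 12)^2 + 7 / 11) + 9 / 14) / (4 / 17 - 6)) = -6712875 / 166012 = -40.44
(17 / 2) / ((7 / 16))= 136 / 7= 19.43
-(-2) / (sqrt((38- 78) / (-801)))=3 * sqrt(890) / 10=8.95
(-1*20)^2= 400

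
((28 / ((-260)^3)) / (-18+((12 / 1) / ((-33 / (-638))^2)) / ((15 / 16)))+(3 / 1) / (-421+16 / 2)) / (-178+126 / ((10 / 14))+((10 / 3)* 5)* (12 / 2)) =-188490305473 / 2553364956571520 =-0.00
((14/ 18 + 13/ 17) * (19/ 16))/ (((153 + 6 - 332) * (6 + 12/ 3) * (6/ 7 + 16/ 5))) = -7847/ 30068784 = -0.00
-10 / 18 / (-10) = 1 / 18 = 0.06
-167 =-167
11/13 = 0.85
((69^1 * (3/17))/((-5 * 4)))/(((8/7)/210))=-111.87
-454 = -454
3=3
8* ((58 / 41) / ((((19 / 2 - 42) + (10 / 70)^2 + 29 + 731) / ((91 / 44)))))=1034488 / 32154947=0.03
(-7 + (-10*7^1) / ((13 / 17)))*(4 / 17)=-5124 / 221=-23.19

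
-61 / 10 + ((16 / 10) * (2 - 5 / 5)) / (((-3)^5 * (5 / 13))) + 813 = 9803627 / 12150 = 806.88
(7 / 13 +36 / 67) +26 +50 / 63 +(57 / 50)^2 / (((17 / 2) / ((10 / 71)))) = 230908251502 / 8278963875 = 27.89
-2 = -2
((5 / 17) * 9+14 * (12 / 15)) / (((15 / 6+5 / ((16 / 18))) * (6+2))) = 1177 / 5525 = 0.21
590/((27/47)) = 27730/27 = 1027.04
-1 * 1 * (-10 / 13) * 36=360 / 13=27.69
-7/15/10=-7/150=-0.05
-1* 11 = -11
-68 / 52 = -17 / 13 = -1.31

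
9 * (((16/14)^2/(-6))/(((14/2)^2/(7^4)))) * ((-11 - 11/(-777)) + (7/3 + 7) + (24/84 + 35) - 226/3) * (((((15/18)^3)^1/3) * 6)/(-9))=-32401000/62937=-514.82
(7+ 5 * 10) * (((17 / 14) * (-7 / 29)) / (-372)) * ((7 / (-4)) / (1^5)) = -2261 / 28768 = -0.08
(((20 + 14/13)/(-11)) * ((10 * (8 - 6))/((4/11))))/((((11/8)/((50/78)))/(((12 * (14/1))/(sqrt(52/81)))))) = -69048000 * sqrt(13)/24167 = -10301.49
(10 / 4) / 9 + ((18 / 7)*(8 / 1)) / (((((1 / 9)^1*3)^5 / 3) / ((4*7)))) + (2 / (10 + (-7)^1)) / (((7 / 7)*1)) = 7558289 / 18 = 419904.94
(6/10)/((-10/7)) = -21/50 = -0.42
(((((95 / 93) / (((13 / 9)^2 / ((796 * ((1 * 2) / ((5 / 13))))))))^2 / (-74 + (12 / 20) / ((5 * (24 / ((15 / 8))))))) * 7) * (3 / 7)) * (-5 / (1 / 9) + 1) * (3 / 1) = 84521271405035520 / 3845357893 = 21980079.29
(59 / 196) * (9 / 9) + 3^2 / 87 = 2299 / 5684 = 0.40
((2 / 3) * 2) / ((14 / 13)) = 26 / 21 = 1.24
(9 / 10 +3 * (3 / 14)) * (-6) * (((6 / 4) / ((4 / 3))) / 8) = -729 / 560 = -1.30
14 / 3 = 4.67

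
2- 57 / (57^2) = 113 / 57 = 1.98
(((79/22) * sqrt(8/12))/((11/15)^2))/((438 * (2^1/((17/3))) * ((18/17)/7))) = 3995425 * sqrt(6)/41974416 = 0.23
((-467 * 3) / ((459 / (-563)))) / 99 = 262921 / 15147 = 17.36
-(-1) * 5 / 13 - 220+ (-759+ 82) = -11656 / 13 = -896.62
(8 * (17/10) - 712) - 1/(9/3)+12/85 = -178141/255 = -698.59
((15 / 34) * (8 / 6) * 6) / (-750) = -2 / 425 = -0.00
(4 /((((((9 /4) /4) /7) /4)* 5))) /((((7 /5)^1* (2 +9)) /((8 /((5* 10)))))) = 1024 /2475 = 0.41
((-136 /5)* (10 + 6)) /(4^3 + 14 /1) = -1088 /195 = -5.58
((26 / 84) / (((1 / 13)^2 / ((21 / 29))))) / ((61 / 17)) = 37349 / 3538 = 10.56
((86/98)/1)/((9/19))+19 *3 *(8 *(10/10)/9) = 23161/441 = 52.52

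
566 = 566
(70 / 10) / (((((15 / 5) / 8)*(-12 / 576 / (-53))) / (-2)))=-94976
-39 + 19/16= -605/16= -37.81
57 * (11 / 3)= 209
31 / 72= 0.43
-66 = -66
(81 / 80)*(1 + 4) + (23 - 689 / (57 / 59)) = -624823 / 912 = -685.11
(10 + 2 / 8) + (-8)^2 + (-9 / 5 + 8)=1609 / 20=80.45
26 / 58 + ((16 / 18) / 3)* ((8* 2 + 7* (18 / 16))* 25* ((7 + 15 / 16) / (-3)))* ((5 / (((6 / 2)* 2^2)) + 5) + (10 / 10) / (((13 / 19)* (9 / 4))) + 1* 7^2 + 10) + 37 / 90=-2677530332747 / 87946560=-30444.97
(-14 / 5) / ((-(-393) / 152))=-2128 / 1965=-1.08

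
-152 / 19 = -8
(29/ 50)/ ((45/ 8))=116/ 1125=0.10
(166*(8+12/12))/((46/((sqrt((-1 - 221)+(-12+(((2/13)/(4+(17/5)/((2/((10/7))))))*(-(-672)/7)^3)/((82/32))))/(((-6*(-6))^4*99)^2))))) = 83*sqrt(57021635190)/188309805705714401280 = 0.00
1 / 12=0.08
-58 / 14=-29 / 7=-4.14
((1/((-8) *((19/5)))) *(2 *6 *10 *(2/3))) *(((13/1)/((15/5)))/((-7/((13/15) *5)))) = 8450/1197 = 7.06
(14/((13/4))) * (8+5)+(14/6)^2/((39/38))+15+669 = 261602/351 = 745.30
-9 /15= -3 /5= -0.60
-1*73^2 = -5329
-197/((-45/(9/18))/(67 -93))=-2561/45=-56.91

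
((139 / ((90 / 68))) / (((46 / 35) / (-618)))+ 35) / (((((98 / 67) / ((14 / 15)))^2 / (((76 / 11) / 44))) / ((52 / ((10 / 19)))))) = -20495248359482 / 65748375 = -311722.51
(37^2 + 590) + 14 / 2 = 1966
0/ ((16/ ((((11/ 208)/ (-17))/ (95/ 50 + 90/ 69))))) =0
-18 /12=-3 /2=-1.50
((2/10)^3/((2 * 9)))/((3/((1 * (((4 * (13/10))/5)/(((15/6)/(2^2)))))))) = 104/421875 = 0.00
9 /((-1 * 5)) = -1.80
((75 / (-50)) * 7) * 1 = -21 / 2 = -10.50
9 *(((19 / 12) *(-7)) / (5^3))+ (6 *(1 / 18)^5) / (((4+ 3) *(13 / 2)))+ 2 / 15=-1190519569 / 1791153000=-0.66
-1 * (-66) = 66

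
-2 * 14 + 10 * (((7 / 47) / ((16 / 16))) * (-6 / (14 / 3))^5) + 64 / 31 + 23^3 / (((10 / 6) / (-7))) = -894374322189 / 17491285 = -51132.57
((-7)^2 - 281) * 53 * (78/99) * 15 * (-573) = 915929040/11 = 83266276.36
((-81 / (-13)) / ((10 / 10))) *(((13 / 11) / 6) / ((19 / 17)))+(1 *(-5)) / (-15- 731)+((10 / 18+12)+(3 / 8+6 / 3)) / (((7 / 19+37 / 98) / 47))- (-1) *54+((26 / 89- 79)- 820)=33686541951719 / 346936402692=97.10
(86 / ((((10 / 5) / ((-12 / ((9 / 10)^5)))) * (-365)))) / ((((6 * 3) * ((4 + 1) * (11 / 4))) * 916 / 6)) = 688000 / 10858343463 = 0.00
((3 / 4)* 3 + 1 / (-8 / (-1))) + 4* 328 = 1314.38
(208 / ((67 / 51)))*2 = 21216 / 67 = 316.66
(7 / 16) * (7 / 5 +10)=399 / 80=4.99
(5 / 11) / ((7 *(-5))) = -1 / 77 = -0.01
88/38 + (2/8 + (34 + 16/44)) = 30873/836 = 36.93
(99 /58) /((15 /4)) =66 /145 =0.46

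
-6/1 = -6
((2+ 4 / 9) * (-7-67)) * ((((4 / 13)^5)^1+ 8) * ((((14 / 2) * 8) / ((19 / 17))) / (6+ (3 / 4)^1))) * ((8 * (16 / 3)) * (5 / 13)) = -1309921428766720 / 7428459051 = -176338.24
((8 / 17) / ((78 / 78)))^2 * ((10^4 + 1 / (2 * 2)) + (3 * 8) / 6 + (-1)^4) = 640336 / 289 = 2215.70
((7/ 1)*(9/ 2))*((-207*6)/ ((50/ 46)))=-899829/ 25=-35993.16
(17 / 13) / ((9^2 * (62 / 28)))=0.01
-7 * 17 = -119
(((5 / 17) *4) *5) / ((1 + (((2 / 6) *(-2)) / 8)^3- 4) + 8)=172800 / 146863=1.18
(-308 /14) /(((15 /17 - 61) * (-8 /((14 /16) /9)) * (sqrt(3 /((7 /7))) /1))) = -187 * sqrt(3) /126144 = -0.00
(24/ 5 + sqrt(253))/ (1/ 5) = 24 + 5 *sqrt(253) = 103.53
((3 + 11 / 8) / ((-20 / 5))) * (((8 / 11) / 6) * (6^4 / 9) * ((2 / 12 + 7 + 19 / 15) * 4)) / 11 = -644 / 11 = -58.55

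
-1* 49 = -49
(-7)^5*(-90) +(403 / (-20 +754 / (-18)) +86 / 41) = 34543830505 / 22837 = 1512625.59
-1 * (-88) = 88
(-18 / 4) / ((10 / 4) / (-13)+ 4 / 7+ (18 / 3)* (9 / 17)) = -4641 / 3667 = -1.27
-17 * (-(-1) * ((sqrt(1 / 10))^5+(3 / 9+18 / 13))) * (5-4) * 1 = -1139 / 39-17 * sqrt(10) / 1000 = -29.26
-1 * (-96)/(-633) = -32/211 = -0.15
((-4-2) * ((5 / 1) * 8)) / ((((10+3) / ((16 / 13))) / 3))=-11520 / 169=-68.17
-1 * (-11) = 11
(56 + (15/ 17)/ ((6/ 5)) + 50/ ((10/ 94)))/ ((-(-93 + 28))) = 17909/ 2210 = 8.10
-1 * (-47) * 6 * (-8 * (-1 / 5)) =2256 / 5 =451.20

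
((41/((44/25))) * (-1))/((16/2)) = -1025/352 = -2.91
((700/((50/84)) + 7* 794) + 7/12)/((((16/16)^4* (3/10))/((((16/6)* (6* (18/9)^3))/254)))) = 12930400/1143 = 11312.69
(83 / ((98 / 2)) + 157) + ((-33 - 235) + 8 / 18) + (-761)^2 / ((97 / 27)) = 6890936971 / 42777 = 161089.77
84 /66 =14 /11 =1.27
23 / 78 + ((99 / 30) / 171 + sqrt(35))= 388 / 1235 + sqrt(35)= 6.23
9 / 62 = 0.15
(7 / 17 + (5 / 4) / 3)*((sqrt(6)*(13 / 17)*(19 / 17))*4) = 41743*sqrt(6) / 14739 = 6.94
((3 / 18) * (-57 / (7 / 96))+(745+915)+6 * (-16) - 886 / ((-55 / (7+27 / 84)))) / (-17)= -238955 / 2618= -91.27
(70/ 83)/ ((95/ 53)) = 742/ 1577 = 0.47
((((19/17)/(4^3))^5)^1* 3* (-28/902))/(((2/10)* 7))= -37141485/343788245047312384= -0.00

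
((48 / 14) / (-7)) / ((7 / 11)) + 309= 105723 / 343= 308.23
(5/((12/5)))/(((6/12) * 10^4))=1/2400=0.00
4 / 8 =1 / 2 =0.50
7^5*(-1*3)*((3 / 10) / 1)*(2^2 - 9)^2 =-378157.50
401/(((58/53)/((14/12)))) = 427.50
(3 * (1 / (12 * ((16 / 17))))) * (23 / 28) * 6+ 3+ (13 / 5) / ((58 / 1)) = 565669 / 129920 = 4.35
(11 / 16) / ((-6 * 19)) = -11 / 1824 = -0.01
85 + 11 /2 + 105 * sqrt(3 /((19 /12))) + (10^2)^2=630 * sqrt(19) /19 + 20181 /2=10235.03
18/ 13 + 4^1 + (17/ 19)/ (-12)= 15739/ 2964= 5.31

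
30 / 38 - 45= -840 / 19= -44.21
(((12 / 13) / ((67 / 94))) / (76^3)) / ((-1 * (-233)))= 141 / 11135888296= 0.00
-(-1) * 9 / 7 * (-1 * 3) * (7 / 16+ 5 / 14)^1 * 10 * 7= -12015 / 56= -214.55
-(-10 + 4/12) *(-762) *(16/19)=-117856/19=-6202.95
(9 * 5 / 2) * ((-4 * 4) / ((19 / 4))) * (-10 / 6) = 2400 / 19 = 126.32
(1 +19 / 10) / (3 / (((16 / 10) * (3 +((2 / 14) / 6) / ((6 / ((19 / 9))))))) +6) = 197867 / 451905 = 0.44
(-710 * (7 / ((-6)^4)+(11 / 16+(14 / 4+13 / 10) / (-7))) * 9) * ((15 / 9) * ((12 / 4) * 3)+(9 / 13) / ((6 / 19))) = -1724377 / 2184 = -789.55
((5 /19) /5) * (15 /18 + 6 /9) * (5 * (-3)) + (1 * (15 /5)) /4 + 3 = 195 /76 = 2.57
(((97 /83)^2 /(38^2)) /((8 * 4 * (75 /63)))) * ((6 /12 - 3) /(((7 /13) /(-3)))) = 1100853 /3183269120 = 0.00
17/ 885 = 0.02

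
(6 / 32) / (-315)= -1 / 1680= -0.00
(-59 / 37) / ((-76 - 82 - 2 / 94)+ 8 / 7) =19411 / 1909681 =0.01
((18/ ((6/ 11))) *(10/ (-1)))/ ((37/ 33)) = -10890/ 37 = -294.32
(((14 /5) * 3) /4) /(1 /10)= 21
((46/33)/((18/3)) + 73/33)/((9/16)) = 4.35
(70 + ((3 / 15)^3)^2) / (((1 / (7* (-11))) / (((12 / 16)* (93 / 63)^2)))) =-11562041821 / 1312500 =-8809.17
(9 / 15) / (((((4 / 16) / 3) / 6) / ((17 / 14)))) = 1836 / 35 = 52.46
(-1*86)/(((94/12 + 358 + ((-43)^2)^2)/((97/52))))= -12513/266695013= -0.00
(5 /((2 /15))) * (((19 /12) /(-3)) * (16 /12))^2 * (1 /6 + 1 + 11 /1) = 658825 /2916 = 225.93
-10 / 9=-1.11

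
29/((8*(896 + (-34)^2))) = 29/16416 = 0.00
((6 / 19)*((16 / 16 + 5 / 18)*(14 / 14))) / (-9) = -23 / 513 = -0.04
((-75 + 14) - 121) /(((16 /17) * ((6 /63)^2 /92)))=-15691221 /8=-1961402.62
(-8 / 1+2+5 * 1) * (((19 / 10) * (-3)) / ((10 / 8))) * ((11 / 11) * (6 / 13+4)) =20.34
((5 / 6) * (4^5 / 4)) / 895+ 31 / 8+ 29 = 142255 / 4296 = 33.11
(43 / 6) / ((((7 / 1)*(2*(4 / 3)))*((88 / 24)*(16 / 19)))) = 2451 / 19712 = 0.12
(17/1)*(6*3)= 306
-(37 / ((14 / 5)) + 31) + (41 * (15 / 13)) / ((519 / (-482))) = -2775471 / 31486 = -88.15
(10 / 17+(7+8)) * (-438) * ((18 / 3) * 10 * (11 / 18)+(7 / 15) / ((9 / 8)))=-38736428 / 153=-253179.27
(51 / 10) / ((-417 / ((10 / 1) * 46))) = -782 / 139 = -5.63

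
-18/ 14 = -9/ 7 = -1.29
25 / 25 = 1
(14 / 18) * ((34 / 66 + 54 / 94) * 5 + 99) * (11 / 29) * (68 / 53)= 77111524 / 1950453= 39.54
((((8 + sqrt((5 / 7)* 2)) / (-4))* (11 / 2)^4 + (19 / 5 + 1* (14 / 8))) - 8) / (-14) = 150.43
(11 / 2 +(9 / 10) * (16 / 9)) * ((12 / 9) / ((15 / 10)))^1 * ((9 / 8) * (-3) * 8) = -852 / 5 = -170.40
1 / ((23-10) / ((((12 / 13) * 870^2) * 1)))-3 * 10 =9077730 / 169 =53714.38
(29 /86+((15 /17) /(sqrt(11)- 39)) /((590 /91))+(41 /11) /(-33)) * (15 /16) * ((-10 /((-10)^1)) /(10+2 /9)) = 93933319563 /4639802638592- 7371 * sqrt(11) /891755264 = 0.02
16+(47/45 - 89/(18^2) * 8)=6013/405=14.85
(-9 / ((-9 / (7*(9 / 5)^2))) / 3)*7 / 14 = 189 / 50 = 3.78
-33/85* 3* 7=-693/85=-8.15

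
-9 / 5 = -1.80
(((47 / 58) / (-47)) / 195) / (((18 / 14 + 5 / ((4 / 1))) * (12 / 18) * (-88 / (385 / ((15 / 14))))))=343 / 1606020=0.00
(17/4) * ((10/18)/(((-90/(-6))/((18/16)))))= 17/96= 0.18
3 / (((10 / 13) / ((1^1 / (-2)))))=-39 / 20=-1.95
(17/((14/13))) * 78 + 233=10250/7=1464.29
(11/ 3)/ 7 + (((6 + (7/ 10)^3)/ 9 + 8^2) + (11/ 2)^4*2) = 29851819/ 15750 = 1895.35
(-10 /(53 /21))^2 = 44100 /2809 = 15.70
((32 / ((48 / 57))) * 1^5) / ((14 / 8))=152 / 7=21.71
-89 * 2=-178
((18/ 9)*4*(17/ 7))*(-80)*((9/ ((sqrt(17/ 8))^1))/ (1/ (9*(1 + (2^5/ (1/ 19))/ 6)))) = -10609920*sqrt(34)/ 7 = -8837990.45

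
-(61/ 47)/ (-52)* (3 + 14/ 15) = 3599/ 36660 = 0.10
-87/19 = -4.58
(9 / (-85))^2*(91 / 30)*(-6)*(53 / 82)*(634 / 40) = -123840171 / 59245000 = -2.09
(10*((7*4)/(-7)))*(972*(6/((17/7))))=-1632960/17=-96056.47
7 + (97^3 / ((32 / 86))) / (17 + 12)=39248187 / 464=84586.61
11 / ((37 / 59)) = 649 / 37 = 17.54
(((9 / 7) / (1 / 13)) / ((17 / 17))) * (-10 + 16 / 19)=-20358 / 133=-153.07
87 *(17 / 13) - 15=1284 / 13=98.77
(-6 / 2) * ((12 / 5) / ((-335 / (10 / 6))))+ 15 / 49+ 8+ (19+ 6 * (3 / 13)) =6130104 / 213395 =28.73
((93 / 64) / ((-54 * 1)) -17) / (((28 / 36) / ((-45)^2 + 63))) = -5119515 / 112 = -45709.96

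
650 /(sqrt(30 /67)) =65 * sqrt(2010) /3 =971.38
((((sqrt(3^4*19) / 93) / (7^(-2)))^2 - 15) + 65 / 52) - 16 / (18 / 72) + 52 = 1543301 / 3844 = 401.48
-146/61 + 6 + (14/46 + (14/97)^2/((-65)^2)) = 218125123163/55773494075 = 3.91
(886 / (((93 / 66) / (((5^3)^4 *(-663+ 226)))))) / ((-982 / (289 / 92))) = 214592591996.15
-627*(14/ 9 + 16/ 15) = -24662/ 15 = -1644.13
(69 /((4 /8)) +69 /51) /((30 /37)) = 87653 /510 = 171.87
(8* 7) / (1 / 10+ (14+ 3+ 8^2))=560 / 811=0.69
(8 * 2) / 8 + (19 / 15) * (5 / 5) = 49 / 15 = 3.27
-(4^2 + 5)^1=-21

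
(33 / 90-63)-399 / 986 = -466166 / 7395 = -63.04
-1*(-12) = 12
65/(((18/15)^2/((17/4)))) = 27625/144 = 191.84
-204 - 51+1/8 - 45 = -2399/8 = -299.88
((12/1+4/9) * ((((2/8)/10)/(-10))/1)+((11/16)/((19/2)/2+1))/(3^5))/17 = -0.00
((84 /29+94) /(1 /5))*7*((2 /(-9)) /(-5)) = 150.73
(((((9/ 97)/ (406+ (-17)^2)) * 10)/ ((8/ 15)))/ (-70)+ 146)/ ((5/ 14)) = 110236981/ 269660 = 408.80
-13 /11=-1.18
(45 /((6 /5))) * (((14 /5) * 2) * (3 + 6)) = 1890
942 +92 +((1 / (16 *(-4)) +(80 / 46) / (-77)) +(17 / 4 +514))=175933893 / 113344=1552.21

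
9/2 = 4.50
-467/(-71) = 467/71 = 6.58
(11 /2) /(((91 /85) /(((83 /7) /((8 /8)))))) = 77605 /1274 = 60.91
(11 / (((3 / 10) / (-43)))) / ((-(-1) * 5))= -946 / 3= -315.33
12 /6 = 2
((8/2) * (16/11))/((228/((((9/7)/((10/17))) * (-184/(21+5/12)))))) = -900864/1879955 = -0.48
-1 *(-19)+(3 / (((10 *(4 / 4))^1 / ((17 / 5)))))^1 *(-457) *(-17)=397169 / 50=7943.38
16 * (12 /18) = 32 /3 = 10.67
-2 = -2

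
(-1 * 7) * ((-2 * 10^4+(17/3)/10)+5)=4198831/30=139961.03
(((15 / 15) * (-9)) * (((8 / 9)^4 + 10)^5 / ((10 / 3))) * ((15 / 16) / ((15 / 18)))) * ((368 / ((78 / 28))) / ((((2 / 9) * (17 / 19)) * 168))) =-6915107046879052183171828 / 4252681333414975095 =-1626058.13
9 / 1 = 9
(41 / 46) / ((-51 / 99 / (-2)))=1353 / 391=3.46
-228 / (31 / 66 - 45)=15048 / 2939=5.12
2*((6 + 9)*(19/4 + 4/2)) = 405/2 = 202.50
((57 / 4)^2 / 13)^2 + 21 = 11464545 / 43264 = 264.99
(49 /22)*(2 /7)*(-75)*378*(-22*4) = 1587600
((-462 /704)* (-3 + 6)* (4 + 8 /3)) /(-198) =35 /528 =0.07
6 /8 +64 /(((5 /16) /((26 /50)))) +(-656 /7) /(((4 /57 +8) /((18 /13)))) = 95406539 /1046500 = 91.17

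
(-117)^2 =13689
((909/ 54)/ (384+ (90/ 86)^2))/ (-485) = -186749/ 2072039310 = -0.00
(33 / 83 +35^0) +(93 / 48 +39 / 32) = 12095 / 2656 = 4.55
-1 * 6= -6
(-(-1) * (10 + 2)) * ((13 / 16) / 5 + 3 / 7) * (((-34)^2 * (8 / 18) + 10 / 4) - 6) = 608047 / 168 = 3619.33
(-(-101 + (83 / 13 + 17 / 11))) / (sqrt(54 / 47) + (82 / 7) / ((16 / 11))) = 1436200808 / 122076539 - 125211072 * sqrt(282) / 1342841929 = 10.20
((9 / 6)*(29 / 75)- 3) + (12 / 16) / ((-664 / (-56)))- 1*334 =-2791761 / 8300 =-336.36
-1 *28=-28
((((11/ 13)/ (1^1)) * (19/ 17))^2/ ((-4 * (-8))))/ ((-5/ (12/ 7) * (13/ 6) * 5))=-393129/ 444453100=-0.00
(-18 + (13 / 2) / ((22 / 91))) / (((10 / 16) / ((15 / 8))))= 1173 / 44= 26.66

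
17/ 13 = 1.31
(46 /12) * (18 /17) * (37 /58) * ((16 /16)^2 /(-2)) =-2553 /1972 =-1.29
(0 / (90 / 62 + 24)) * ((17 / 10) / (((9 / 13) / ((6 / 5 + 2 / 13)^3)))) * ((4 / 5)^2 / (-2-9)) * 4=0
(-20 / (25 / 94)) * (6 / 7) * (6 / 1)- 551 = -32821 / 35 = -937.74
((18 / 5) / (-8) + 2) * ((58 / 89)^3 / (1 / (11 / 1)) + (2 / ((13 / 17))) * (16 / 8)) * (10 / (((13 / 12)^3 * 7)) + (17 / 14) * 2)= 32108278714773 / 704711686315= 45.56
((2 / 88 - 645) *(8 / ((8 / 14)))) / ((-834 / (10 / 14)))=141895 / 18348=7.73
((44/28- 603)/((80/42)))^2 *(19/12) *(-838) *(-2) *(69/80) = 292080229407/1280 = 228187679.22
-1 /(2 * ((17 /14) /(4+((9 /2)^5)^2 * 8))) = -24407494391 /2176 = -11216679.41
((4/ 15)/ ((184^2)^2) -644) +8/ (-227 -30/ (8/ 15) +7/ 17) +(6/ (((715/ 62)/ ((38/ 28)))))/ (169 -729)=-621779286325745483543/ 965451492983577600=-644.03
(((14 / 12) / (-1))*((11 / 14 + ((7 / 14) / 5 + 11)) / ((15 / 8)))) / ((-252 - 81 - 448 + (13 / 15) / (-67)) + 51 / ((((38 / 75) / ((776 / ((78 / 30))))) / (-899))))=13768768 / 50284338916845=0.00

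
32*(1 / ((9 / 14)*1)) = 448 / 9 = 49.78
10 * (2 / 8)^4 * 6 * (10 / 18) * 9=75 / 64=1.17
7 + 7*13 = 98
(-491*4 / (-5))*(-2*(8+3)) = -43208 / 5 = -8641.60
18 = 18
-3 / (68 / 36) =-27 / 17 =-1.59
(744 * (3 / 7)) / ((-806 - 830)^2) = 279 / 2341934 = 0.00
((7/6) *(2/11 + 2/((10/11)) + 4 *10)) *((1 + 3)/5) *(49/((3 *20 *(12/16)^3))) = 2842784/37125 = 76.57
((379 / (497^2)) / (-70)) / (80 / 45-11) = 3411 / 1435122290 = 0.00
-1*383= -383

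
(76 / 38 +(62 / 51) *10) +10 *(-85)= -42628 / 51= -835.84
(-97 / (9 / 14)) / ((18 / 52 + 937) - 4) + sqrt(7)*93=-35308 / 218403 + 93*sqrt(7)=245.89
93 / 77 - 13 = -11.79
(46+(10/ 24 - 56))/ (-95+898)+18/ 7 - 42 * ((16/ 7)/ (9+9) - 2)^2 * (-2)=25778477/ 86724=297.25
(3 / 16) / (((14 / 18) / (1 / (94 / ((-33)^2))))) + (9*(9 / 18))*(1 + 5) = 29.79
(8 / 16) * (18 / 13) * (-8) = -72 / 13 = -5.54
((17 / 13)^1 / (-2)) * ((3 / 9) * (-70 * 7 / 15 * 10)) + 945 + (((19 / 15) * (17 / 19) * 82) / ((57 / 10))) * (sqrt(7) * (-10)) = 118895 / 117-27880 * sqrt(7) / 171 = 584.83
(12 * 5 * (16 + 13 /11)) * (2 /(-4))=-515.45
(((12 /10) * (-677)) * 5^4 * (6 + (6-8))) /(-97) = 2031000 /97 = 20938.14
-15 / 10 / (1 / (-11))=33 / 2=16.50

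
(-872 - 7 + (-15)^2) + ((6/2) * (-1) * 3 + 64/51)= -33749/51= -661.75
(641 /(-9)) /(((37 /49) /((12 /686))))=-1282 /777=-1.65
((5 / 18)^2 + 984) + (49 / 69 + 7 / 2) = 7364717 / 7452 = 988.29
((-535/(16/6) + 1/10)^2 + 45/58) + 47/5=1866228949/46400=40220.45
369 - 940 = -571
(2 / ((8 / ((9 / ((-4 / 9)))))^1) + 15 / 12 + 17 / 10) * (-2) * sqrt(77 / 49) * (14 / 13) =13 * sqrt(77) / 20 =5.70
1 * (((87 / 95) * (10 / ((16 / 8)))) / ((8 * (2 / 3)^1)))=261 / 304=0.86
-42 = -42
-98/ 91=-14/ 13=-1.08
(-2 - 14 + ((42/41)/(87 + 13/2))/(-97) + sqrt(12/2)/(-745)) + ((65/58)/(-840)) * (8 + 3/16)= -1856409997669/115945648896 - sqrt(6)/745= -16.01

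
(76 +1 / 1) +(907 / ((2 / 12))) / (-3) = -1737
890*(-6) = -5340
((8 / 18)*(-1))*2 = -8 / 9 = -0.89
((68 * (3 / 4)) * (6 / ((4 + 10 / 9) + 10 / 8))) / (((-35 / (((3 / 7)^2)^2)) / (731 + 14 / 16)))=-130609827 / 3848803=-33.94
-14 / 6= -7 / 3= -2.33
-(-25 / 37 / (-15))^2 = -25 / 12321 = -0.00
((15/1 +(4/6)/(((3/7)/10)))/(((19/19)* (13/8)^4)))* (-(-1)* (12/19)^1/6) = 2252800/4883931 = 0.46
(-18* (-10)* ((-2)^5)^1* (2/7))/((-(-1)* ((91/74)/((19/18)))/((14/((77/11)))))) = -1799680/637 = -2825.24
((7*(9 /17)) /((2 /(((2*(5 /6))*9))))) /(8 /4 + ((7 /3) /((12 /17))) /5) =85050 /8143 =10.44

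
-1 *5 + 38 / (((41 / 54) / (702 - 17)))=1405415 / 41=34278.41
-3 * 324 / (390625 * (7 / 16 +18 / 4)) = -15552 / 30859375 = -0.00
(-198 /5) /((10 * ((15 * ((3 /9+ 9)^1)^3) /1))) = -891 /2744000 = -0.00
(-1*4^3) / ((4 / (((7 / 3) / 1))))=-112 / 3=-37.33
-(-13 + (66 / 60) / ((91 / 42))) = 812 / 65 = 12.49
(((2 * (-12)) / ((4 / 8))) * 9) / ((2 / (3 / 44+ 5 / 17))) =-14634 / 187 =-78.26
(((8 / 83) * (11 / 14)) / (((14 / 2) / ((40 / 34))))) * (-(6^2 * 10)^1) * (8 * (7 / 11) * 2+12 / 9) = -3648000 / 69139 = -52.76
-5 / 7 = -0.71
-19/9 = -2.11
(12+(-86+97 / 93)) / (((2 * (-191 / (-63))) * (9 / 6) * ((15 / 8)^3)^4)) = -652766309515264 / 153645613330078125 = -0.00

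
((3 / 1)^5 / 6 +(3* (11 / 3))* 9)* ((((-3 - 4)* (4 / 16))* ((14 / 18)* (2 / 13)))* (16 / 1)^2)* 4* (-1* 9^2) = 31497984 / 13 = 2422921.85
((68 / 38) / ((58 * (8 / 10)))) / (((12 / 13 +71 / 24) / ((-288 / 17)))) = -112320 / 667261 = -0.17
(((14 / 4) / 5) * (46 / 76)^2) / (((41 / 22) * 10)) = 40733 / 2960200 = 0.01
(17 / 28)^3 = 4913 / 21952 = 0.22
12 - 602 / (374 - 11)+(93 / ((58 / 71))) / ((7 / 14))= 2505755 / 10527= 238.03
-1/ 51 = -0.02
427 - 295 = 132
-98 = -98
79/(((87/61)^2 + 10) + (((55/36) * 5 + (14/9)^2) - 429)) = -95242716/490568981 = -0.19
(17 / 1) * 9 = 153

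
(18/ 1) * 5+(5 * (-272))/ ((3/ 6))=-2630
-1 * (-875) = 875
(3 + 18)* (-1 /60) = -0.35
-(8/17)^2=-64/289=-0.22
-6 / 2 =-3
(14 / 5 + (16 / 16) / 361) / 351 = 0.01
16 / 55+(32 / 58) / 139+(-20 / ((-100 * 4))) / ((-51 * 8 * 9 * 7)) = 1344330895 / 4558964256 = 0.29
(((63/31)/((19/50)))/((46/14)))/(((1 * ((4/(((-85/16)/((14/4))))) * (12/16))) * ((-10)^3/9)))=3213/433504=0.01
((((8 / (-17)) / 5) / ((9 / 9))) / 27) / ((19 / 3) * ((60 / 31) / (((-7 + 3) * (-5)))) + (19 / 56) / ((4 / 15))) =-55552 / 30043845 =-0.00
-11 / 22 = -0.50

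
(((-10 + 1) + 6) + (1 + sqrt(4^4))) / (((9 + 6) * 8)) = 0.12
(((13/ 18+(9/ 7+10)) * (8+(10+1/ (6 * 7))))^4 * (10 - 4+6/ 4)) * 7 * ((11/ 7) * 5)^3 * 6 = 1431519614056838270150768181875/ 4270049530419456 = 335246606358736.33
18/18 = 1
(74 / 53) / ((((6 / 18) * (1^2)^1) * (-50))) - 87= -115386 / 1325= -87.08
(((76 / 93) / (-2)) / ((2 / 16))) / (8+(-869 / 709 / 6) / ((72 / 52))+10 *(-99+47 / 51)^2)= -2242436544 / 65995147008481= -0.00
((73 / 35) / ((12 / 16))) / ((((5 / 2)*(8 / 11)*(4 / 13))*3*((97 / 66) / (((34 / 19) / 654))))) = 1952093 / 632794050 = 0.00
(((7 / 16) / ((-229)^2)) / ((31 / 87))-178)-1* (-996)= 21276782657 / 26010736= 818.00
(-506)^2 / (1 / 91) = 23299276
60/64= 15/16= 0.94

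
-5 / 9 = -0.56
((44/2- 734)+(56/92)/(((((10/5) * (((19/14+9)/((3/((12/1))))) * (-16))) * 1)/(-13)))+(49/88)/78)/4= -32596810457/183131520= -178.00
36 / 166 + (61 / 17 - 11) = -10152 / 1411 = -7.19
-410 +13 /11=-4497 /11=-408.82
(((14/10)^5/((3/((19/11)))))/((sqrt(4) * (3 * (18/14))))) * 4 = 1.61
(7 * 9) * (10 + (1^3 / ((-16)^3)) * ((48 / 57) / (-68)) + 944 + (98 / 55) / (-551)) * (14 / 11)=221946683464611 / 2901521920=76493.20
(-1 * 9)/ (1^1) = -9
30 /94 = 15 /47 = 0.32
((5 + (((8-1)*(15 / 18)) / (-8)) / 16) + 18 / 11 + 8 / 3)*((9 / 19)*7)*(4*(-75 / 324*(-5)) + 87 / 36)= 138869563 / 642048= 216.29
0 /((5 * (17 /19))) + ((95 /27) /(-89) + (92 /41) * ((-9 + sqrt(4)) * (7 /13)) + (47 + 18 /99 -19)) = 277330741 /14088789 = 19.68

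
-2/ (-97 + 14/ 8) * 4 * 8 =256/ 381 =0.67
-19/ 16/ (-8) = 19/ 128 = 0.15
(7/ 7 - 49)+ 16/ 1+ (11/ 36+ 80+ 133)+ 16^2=15743/ 36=437.31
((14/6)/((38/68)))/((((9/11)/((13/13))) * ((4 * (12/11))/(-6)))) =-14399/2052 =-7.02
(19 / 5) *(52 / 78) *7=266 / 15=17.73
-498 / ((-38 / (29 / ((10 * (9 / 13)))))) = 31291 / 570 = 54.90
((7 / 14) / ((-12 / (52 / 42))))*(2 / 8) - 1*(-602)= 606803 / 1008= 601.99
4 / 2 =2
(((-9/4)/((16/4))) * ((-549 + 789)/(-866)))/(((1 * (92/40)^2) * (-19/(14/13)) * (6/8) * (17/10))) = -1260000/961810343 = -0.00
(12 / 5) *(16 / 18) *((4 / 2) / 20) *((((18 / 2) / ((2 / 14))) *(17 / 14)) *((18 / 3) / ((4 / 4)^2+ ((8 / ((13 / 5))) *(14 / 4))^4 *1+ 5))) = 34958664 / 4804142075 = 0.01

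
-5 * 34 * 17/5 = -578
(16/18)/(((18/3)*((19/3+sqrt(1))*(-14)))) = -1/693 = -0.00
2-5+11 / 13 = -28 / 13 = -2.15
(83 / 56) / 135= 83 / 7560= 0.01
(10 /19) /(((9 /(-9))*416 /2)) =-5 /1976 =-0.00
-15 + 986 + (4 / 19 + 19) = 18814 / 19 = 990.21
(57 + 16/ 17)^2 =970225/ 289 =3357.18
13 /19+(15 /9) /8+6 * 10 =27767 /456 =60.89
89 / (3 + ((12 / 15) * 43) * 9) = 445 / 1563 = 0.28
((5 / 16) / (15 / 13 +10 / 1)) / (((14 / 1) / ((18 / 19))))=117 / 61712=0.00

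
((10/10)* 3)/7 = 3/7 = 0.43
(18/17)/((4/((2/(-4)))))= -9/68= -0.13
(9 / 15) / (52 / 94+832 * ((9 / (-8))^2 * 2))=141 / 495040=0.00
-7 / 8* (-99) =693 / 8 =86.62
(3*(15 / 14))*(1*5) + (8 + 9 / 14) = 173 / 7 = 24.71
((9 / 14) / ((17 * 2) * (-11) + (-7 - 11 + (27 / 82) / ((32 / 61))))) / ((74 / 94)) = -0.00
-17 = -17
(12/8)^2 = 9/4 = 2.25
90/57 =30/19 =1.58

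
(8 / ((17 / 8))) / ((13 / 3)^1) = 192 / 221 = 0.87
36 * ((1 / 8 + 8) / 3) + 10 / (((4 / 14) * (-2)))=80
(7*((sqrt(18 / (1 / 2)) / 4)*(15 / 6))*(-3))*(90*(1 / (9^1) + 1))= -7875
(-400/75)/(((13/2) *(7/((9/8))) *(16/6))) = -9/182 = -0.05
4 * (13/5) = 52/5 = 10.40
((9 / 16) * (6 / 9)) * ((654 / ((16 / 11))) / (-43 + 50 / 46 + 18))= -22563 / 3200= -7.05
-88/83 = -1.06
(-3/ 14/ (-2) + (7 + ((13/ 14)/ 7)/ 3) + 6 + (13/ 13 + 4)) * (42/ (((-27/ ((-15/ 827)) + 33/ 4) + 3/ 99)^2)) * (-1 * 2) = -4649158800/ 6832191936367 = -0.00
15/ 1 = 15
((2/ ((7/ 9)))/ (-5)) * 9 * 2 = -324/ 35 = -9.26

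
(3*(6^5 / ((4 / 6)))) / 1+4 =34996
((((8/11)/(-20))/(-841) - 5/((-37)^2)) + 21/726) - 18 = -25040676919/1393108090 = -17.97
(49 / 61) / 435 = 49 / 26535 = 0.00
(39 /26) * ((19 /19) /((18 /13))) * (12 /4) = 13 /4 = 3.25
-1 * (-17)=17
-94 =-94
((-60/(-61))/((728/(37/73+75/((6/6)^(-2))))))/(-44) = -795/342881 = -0.00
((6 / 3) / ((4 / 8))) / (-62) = -2 / 31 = -0.06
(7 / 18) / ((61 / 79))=553 / 1098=0.50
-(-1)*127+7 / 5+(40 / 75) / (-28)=2696 / 21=128.38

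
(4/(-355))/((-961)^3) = 4/315063806755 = 0.00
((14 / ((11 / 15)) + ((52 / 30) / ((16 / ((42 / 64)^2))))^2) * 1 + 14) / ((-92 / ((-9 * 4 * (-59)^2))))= 19133586283692699 / 424463564800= 45077.10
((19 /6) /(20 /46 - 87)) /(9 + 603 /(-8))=1748 /3171663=0.00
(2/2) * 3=3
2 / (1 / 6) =12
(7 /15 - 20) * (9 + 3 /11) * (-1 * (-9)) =-89658 /55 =-1630.15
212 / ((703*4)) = 53 / 703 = 0.08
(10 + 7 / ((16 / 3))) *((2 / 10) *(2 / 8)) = 181 / 320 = 0.57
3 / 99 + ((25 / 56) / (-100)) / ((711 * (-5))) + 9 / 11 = 7432331 / 8759520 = 0.85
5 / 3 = 1.67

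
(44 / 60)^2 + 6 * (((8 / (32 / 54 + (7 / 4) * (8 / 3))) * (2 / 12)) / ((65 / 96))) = 578243 / 207675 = 2.78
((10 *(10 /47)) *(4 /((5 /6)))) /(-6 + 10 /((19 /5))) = -285 /94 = -3.03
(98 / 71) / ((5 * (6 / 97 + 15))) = 9506 / 518655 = 0.02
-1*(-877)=877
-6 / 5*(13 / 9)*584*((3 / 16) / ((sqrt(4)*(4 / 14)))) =-6643 / 20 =-332.15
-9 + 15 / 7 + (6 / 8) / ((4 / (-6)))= -447 / 56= -7.98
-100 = -100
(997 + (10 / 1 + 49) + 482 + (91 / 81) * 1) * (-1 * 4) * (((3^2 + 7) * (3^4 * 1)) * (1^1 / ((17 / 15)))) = -7040131.76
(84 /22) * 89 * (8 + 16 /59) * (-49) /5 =-89383056 /3245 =-27544.86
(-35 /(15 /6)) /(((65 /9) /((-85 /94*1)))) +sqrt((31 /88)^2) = 113189 /53768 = 2.11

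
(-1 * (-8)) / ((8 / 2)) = 2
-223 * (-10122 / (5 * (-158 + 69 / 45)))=-2885.22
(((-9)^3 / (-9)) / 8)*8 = 81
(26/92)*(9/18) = 13/92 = 0.14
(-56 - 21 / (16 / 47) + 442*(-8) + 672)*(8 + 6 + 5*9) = -2814713 / 16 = -175919.56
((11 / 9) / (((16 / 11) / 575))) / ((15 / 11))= 153065 / 432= 354.32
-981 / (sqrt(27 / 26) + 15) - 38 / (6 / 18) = -116268 / 647 + 327*sqrt(78) / 647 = -175.24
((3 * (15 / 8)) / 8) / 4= 45 / 256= 0.18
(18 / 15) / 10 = 3 / 25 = 0.12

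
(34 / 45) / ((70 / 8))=136 / 1575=0.09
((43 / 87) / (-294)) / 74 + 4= 7571045 / 1892772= 4.00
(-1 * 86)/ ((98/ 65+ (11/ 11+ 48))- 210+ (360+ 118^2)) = -130/ 21351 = -0.01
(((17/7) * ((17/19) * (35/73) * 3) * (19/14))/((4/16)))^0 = 1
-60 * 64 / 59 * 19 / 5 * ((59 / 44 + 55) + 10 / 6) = -9310912 / 649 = -14346.55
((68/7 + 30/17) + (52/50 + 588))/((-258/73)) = -65208856/383775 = -169.91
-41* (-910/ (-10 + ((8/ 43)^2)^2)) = -1555554455/ 416877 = -3731.45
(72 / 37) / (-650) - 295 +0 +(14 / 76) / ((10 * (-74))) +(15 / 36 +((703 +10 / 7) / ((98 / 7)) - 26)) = -72617994419 / 268686600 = -270.27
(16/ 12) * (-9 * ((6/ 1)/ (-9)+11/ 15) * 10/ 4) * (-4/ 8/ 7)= 1/ 7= 0.14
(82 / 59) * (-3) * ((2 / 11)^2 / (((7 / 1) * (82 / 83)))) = -996 / 49973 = -0.02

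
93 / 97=0.96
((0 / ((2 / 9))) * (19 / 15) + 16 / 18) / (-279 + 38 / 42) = -7 / 2190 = -0.00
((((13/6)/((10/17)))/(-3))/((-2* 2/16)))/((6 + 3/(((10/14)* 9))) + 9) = 221/696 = 0.32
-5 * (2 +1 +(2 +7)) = -60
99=99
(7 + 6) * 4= 52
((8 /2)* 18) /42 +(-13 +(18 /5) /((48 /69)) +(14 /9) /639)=-9836041 /1610280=-6.11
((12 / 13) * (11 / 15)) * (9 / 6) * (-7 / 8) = -231 / 260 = -0.89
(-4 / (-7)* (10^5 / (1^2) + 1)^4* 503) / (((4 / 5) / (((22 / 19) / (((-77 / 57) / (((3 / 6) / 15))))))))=-50302012030180201200503 / 49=-1026571674085310228581.69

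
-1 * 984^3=-952763904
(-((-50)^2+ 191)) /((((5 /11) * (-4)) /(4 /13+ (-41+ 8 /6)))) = -233013 /4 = -58253.25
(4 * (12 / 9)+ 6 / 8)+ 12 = 18.08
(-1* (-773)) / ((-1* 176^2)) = -0.02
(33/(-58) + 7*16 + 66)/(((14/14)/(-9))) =-92619/58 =-1596.88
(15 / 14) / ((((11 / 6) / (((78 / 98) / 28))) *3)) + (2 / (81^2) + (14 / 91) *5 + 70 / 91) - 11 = -85202381783 / 9010693692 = -9.46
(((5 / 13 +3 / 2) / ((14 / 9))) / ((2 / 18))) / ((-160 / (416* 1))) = -567 / 20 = -28.35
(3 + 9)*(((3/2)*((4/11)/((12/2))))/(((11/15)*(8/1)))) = 45/242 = 0.19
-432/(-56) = 54/7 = 7.71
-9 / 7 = -1.29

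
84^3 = 592704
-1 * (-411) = 411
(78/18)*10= 130/3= 43.33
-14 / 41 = -0.34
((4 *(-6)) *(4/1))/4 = -24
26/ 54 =13/ 27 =0.48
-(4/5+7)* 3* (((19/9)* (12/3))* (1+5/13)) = -273.60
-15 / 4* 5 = -75 / 4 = -18.75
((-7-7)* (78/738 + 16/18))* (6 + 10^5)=-513830828/369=-1392495.47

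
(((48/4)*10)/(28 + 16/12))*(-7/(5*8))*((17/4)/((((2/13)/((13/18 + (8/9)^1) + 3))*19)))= -128401/26752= -4.80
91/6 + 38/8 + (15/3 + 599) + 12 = 635.92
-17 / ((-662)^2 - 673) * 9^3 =-1377 / 48619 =-0.03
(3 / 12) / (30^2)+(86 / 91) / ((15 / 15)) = 309691 / 327600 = 0.95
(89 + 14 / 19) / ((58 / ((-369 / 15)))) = -41943 / 1102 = -38.06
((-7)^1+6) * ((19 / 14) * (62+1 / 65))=-76589 / 910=-84.16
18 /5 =3.60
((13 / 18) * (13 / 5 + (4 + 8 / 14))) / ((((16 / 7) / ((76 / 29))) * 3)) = 61997 / 31320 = 1.98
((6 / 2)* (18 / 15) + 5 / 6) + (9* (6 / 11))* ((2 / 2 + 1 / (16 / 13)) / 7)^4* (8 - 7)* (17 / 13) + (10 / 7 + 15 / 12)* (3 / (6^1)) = 979056539381 / 168759951360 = 5.80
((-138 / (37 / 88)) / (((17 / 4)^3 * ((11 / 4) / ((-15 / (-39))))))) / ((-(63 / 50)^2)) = 1177600000 / 3126451419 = 0.38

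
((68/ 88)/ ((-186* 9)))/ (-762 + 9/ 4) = 17/ 27980073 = 0.00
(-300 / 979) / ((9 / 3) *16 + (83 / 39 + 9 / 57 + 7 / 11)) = -222300 / 36941141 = -0.01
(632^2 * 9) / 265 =3594816 / 265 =13565.34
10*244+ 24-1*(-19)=2483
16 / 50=8 / 25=0.32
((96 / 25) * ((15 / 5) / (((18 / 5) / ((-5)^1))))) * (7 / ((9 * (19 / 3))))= -112 / 57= -1.96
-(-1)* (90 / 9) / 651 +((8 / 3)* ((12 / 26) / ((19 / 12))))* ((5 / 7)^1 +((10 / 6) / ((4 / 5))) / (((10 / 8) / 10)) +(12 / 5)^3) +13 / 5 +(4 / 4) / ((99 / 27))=461657872 / 17007375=27.14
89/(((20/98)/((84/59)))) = 183162/295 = 620.89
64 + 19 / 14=915 / 14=65.36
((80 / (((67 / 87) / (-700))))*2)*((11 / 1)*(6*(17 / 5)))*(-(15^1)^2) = 491974560000 / 67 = 7342903880.60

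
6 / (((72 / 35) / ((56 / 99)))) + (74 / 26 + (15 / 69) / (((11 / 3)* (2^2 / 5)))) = 1623353 / 355212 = 4.57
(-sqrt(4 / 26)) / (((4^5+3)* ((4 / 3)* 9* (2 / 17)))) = -0.00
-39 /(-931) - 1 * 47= -43718 /931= -46.96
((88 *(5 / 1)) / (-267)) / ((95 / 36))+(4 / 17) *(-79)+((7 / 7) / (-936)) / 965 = -498866706667 / 25965440280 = -19.21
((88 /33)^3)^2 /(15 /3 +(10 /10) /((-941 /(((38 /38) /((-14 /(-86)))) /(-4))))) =6906970112 /96069807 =71.90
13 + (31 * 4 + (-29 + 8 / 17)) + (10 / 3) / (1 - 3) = 5447 / 51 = 106.80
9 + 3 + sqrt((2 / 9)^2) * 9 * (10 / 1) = 32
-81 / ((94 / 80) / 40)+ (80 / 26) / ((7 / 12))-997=-16035209 / 4277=-3749.17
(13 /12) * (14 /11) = 91 /66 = 1.38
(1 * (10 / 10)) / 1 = 1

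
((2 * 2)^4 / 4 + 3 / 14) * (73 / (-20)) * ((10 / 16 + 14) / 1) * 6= -23035077 / 1120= -20567.03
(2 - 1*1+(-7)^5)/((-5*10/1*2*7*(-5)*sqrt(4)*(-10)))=8403/35000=0.24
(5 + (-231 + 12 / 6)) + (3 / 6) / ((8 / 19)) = -3565 / 16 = -222.81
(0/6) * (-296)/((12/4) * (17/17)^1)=0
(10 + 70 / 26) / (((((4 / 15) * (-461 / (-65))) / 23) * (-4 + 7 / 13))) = -82225 / 1844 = -44.59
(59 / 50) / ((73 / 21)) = 1239 / 3650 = 0.34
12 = 12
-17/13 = -1.31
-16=-16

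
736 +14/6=2215/3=738.33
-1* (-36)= 36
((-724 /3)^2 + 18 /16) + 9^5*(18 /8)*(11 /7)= 134579741 /504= 267023.30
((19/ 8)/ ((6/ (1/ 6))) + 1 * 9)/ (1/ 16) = 2611/ 18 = 145.06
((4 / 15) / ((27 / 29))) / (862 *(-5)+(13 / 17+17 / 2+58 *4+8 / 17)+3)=-3944 / 55978695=-0.00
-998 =-998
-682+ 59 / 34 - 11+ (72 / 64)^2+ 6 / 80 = -3753187 / 5440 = -689.92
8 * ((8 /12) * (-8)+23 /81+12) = 4504 /81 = 55.60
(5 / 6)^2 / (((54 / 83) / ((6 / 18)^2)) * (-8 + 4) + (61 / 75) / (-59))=-3060625 / 103287156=-0.03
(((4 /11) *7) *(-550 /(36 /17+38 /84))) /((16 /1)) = -34.05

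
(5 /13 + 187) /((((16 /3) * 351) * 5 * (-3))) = -203 /30420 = -0.01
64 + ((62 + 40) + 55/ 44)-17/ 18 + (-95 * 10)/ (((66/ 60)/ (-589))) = 508848.12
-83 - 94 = -177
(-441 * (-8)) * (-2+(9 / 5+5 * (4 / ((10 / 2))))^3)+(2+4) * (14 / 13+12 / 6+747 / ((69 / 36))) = 25551644208 / 37375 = 683656.03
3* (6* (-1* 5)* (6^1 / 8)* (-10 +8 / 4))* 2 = 1080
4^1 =4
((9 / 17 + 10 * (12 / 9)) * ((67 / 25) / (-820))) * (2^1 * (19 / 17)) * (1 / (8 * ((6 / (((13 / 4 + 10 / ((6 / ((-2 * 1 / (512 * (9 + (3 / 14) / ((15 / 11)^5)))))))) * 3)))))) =-705812137187353 / 34317613512192000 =-0.02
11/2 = 5.50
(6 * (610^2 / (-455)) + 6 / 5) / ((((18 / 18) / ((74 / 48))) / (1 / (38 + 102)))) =-13764333 / 254800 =-54.02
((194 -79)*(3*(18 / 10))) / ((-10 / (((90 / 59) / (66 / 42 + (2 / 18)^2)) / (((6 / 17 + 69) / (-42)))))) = 125702199 / 3470321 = 36.22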